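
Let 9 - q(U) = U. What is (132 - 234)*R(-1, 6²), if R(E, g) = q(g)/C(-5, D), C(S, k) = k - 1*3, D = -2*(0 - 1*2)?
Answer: 2754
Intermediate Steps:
q(U) = 9 - U
D = 4 (D = -2*(0 - 2) = -2*(-2) = 4)
C(S, k) = -3 + k (C(S, k) = k - 3 = -3 + k)
R(E, g) = 9 - g (R(E, g) = (9 - g)/(-3 + 4) = (9 - g)/1 = (9 - g)*1 = 9 - g)
(132 - 234)*R(-1, 6²) = (132 - 234)*(9 - 1*6²) = -102*(9 - 1*36) = -102*(9 - 36) = -102*(-27) = 2754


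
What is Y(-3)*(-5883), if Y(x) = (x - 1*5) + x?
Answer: 64713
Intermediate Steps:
Y(x) = -5 + 2*x (Y(x) = (x - 5) + x = (-5 + x) + x = -5 + 2*x)
Y(-3)*(-5883) = (-5 + 2*(-3))*(-5883) = (-5 - 6)*(-5883) = -11*(-5883) = 64713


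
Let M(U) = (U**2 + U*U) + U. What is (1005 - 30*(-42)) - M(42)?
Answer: -1305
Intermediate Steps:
M(U) = U + 2*U**2 (M(U) = (U**2 + U**2) + U = 2*U**2 + U = U + 2*U**2)
(1005 - 30*(-42)) - M(42) = (1005 - 30*(-42)) - 42*(1 + 2*42) = (1005 + 1260) - 42*(1 + 84) = 2265 - 42*85 = 2265 - 1*3570 = 2265 - 3570 = -1305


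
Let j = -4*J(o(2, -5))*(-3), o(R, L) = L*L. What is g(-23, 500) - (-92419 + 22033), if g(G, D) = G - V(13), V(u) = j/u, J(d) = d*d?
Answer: 907219/13 ≈ 69786.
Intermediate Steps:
o(R, L) = L²
J(d) = d²
j = 7500 (j = -4*((-5)²)²*(-3) = -4*25²*(-3) = -4*625*(-3) = -2500*(-3) = 7500)
V(u) = 7500/u
g(G, D) = -7500/13 + G (g(G, D) = G - 7500/13 = -7500/13 + G)
g(-23, 500) - (-92419 + 22033) = (-7500/13 - 23) - (-92419 + 22033) = -7799/13 - 1*(-70386) = -7799/13 + 70386 = 907219/13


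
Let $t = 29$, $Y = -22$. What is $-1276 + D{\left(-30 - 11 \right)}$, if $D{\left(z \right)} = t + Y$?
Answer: $-1269$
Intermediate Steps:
$D{\left(z \right)} = 7$ ($D{\left(z \right)} = 29 - 22 = 7$)
$-1276 + D{\left(-30 - 11 \right)} = -1276 + 7 = -1269$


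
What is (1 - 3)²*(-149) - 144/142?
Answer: -42388/71 ≈ -597.01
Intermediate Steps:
(1 - 3)²*(-149) - 144/142 = (-2)²*(-149) - 144*1/142 = 4*(-149) - 72/71 = -596 - 72/71 = -42388/71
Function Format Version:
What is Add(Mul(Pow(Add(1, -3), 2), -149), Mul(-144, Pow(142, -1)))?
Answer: Rational(-42388, 71) ≈ -597.01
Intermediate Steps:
Add(Mul(Pow(Add(1, -3), 2), -149), Mul(-144, Pow(142, -1))) = Add(Mul(Pow(-2, 2), -149), Mul(-144, Rational(1, 142))) = Add(Mul(4, -149), Rational(-72, 71)) = Add(-596, Rational(-72, 71)) = Rational(-42388, 71)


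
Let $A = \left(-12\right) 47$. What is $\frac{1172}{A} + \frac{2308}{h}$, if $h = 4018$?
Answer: $- \frac{425923}{283269} \approx -1.5036$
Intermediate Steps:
$A = -564$
$\frac{1172}{A} + \frac{2308}{h} = \frac{1172}{-564} + \frac{2308}{4018} = 1172 \left(- \frac{1}{564}\right) + 2308 \cdot \frac{1}{4018} = - \frac{293}{141} + \frac{1154}{2009} = - \frac{425923}{283269}$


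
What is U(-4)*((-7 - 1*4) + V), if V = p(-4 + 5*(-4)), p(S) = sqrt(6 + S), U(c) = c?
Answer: 44 - 12*I*sqrt(2) ≈ 44.0 - 16.971*I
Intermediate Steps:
V = 3*I*sqrt(2) (V = sqrt(6 + (-4 + 5*(-4))) = sqrt(6 + (-4 - 20)) = sqrt(6 - 24) = sqrt(-18) = 3*I*sqrt(2) ≈ 4.2426*I)
U(-4)*((-7 - 1*4) + V) = -4*((-7 - 1*4) + 3*I*sqrt(2)) = -4*((-7 - 4) + 3*I*sqrt(2)) = -4*(-11 + 3*I*sqrt(2)) = 44 - 12*I*sqrt(2)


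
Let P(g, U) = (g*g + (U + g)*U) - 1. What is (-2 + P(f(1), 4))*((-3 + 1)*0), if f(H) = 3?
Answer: 0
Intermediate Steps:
P(g, U) = -1 + g² + U*(U + g) (P(g, U) = (g² + U*(U + g)) - 1 = -1 + g² + U*(U + g))
(-2 + P(f(1), 4))*((-3 + 1)*0) = (-2 + (-1 + 4² + 3² + 4*3))*((-3 + 1)*0) = (-2 + (-1 + 16 + 9 + 12))*(-2*0) = (-2 + 36)*0 = 34*0 = 0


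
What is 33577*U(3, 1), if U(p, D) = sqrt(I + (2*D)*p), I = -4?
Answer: 33577*sqrt(2) ≈ 47485.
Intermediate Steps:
U(p, D) = sqrt(-4 + 2*D*p) (U(p, D) = sqrt(-4 + (2*D)*p) = sqrt(-4 + 2*D*p))
33577*U(3, 1) = 33577*sqrt(-4 + 2*1*3) = 33577*sqrt(-4 + 6) = 33577*sqrt(2)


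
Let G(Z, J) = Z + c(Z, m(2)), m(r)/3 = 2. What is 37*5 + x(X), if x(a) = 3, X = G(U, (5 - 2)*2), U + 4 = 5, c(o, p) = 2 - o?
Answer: 188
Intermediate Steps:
m(r) = 6 (m(r) = 3*2 = 6)
U = 1 (U = -4 + 5 = 1)
G(Z, J) = 2 (G(Z, J) = Z + (2 - Z) = 2)
X = 2
37*5 + x(X) = 37*5 + 3 = 185 + 3 = 188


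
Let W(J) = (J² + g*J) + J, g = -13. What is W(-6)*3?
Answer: 324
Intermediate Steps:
W(J) = J² - 12*J (W(J) = (J² - 13*J) + J = J² - 12*J)
W(-6)*3 = -6*(-12 - 6)*3 = -6*(-18)*3 = 108*3 = 324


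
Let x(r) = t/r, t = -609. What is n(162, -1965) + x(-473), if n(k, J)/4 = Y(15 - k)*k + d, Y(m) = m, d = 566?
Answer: -43984607/473 ≈ -92991.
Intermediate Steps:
x(r) = -609/r
n(k, J) = 2264 + 4*k*(15 - k) (n(k, J) = 4*((15 - k)*k + 566) = 4*(k*(15 - k) + 566) = 4*(566 + k*(15 - k)) = 2264 + 4*k*(15 - k))
n(162, -1965) + x(-473) = (2264 - 4*162*(-15 + 162)) - 609/(-473) = (2264 - 4*162*147) - 609*(-1/473) = (2264 - 95256) + 609/473 = -92992 + 609/473 = -43984607/473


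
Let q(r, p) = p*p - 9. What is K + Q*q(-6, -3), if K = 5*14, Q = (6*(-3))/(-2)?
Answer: 70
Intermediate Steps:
q(r, p) = -9 + p² (q(r, p) = p² - 9 = -9 + p²)
Q = 9 (Q = -18*(-½) = 9)
K = 70
K + Q*q(-6, -3) = 70 + 9*(-9 + (-3)²) = 70 + 9*(-9 + 9) = 70 + 9*0 = 70 + 0 = 70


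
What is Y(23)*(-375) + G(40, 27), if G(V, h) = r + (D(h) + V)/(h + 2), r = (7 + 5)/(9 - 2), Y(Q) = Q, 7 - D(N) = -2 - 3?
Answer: -1750163/203 ≈ -8621.5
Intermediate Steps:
D(N) = 12 (D(N) = 7 - (-2 - 3) = 7 - 1*(-5) = 7 + 5 = 12)
r = 12/7 ≈ 1.7143
G(V, h) = 12/7 + (12 + V)/(2 + h) (G(V, h) = 12/7 + (12 + V)/(h + 2) = 12/7 + (12 + V)/(2 + h))
Y(23)*(-375) + G(40, 27) = 23*(-375) + (108 + 7*40 + 12*27)/(7*(2 + 27)) = -8625 + (⅐)*(108 + 280 + 324)/29 = -8625 + (⅐)*(1/29)*712 = -8625 + 712/203 = -1750163/203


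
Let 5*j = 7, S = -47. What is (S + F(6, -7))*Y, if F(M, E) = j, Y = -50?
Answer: 2280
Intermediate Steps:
j = 7/5 (j = (⅕)*7 = 7/5 ≈ 1.4000)
F(M, E) = 7/5
(S + F(6, -7))*Y = (-47 + 7/5)*(-50) = -228/5*(-50) = 2280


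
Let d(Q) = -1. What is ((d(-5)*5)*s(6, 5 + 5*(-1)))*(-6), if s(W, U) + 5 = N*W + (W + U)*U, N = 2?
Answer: 210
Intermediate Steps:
s(W, U) = -5 + 2*W + U*(U + W) (s(W, U) = -5 + (2*W + (W + U)*U) = -5 + (2*W + (U + W)*U) = -5 + (2*W + U*(U + W)) = -5 + 2*W + U*(U + W))
((d(-5)*5)*s(6, 5 + 5*(-1)))*(-6) = ((-1*5)*(-5 + (5 + 5*(-1))² + 2*6 + (5 + 5*(-1))*6))*(-6) = -5*(-5 + (5 - 5)² + 12 + (5 - 5)*6)*(-6) = -5*(-5 + 0² + 12 + 0*6)*(-6) = -5*(-5 + 0 + 12 + 0)*(-6) = -5*7*(-6) = -35*(-6) = 210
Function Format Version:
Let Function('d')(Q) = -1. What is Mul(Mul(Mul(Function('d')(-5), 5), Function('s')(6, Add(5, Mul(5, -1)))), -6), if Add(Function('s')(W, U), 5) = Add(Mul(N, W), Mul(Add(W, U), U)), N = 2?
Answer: 210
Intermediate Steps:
Function('s')(W, U) = Add(-5, Mul(2, W), Mul(U, Add(U, W))) (Function('s')(W, U) = Add(-5, Add(Mul(2, W), Mul(Add(W, U), U))) = Add(-5, Add(Mul(2, W), Mul(Add(U, W), U))) = Add(-5, Add(Mul(2, W), Mul(U, Add(U, W)))) = Add(-5, Mul(2, W), Mul(U, Add(U, W))))
Mul(Mul(Mul(Function('d')(-5), 5), Function('s')(6, Add(5, Mul(5, -1)))), -6) = Mul(Mul(Mul(-1, 5), Add(-5, Pow(Add(5, Mul(5, -1)), 2), Mul(2, 6), Mul(Add(5, Mul(5, -1)), 6))), -6) = Mul(Mul(-5, Add(-5, Pow(Add(5, -5), 2), 12, Mul(Add(5, -5), 6))), -6) = Mul(Mul(-5, Add(-5, Pow(0, 2), 12, Mul(0, 6))), -6) = Mul(Mul(-5, Add(-5, 0, 12, 0)), -6) = Mul(Mul(-5, 7), -6) = Mul(-35, -6) = 210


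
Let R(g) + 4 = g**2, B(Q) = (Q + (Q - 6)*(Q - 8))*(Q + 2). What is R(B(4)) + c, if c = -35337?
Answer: -30157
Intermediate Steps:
B(Q) = (2 + Q)*(Q + (-8 + Q)*(-6 + Q)) (B(Q) = (Q + (-6 + Q)*(-8 + Q))*(2 + Q) = (Q + (-8 + Q)*(-6 + Q))*(2 + Q) = (2 + Q)*(Q + (-8 + Q)*(-6 + Q)))
R(g) = -4 + g**2
R(B(4)) + c = (-4 + (96 + 4**3 - 11*4**2 + 22*4)**2) - 35337 = (-4 + (96 + 64 - 11*16 + 88)**2) - 35337 = (-4 + (96 + 64 - 176 + 88)**2) - 35337 = (-4 + 72**2) - 35337 = (-4 + 5184) - 35337 = 5180 - 35337 = -30157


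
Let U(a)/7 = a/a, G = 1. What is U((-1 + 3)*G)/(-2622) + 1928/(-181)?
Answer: -5056483/474582 ≈ -10.655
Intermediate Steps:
U(a) = 7 (U(a) = 7*(a/a) = 7*1 = 7)
U((-1 + 3)*G)/(-2622) + 1928/(-181) = 7/(-2622) + 1928/(-181) = 7*(-1/2622) + 1928*(-1/181) = -7/2622 - 1928/181 = -5056483/474582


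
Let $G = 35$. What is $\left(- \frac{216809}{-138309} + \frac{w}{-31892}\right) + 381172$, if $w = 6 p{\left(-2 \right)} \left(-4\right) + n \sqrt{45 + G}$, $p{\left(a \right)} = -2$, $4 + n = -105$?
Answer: $\frac{420334445152453}{1102737657} + \frac{109 \sqrt{5}}{7973} \approx 3.8117 \cdot 10^{5}$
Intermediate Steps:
$n = -109$ ($n = -4 - 105 = -109$)
$w = 48 - 436 \sqrt{5}$ ($w = 6 \left(-2\right) \left(-4\right) - 109 \sqrt{45 + 35} = \left(-12\right) \left(-4\right) - 109 \sqrt{80} = 48 - 109 \cdot 4 \sqrt{5} = 48 - 436 \sqrt{5} \approx -926.93$)
$\left(- \frac{216809}{-138309} + \frac{w}{-31892}\right) + 381172 = \left(- \frac{216809}{-138309} + \frac{48 - 436 \sqrt{5}}{-31892}\right) + 381172 = \left(\left(-216809\right) \left(- \frac{1}{138309}\right) + \left(48 - 436 \sqrt{5}\right) \left(- \frac{1}{31892}\right)\right) + 381172 = \left(\frac{216809}{138309} - \left(\frac{12}{7973} - \frac{109 \sqrt{5}}{7973}\right)\right) + 381172 = \left(\frac{1726958449}{1102737657} + \frac{109 \sqrt{5}}{7973}\right) + 381172 = \frac{420334445152453}{1102737657} + \frac{109 \sqrt{5}}{7973}$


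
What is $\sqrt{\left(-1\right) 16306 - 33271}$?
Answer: $i \sqrt{49577} \approx 222.66 i$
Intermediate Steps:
$\sqrt{\left(-1\right) 16306 - 33271} = \sqrt{-16306 - 33271} = \sqrt{-49577} = i \sqrt{49577}$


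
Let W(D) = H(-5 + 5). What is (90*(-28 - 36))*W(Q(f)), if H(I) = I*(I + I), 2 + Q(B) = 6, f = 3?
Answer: 0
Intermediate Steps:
Q(B) = 4 (Q(B) = -2 + 6 = 4)
H(I) = 2*I² (H(I) = I*(2*I) = 2*I²)
W(D) = 0 (W(D) = 2*(-5 + 5)² = 2*0² = 2*0 = 0)
(90*(-28 - 36))*W(Q(f)) = (90*(-28 - 36))*0 = (90*(-64))*0 = -5760*0 = 0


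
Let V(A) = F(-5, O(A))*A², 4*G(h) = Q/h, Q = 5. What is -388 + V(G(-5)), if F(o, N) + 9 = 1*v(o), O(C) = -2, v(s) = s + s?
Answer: -6227/16 ≈ -389.19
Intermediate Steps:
v(s) = 2*s
F(o, N) = -9 + 2*o (F(o, N) = -9 + 1*(2*o) = -9 + 2*o)
G(h) = 5/(4*h) (G(h) = (5/h)/4 = 5/(4*h))
V(A) = -19*A² (V(A) = (-9 + 2*(-5))*A² = (-9 - 10)*A² = -19*A²)
-388 + V(G(-5)) = -388 - 19*((5/4)/(-5))² = -388 - 19*((5/4)*(-⅕))² = -388 - 19*(-¼)² = -388 - 19*1/16 = -388 - 19/16 = -6227/16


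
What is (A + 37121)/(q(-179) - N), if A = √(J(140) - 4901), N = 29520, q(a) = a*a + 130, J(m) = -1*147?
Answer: 37121/2651 + 2*I*√1262/2651 ≈ 14.003 + 0.026801*I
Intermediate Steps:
J(m) = -147
q(a) = 130 + a² (q(a) = a² + 130 = 130 + a²)
A = 2*I*√1262 (A = √(-147 - 4901) = √(-5048) = 2*I*√1262 ≈ 71.049*I)
(A + 37121)/(q(-179) - N) = (2*I*√1262 + 37121)/((130 + (-179)²) - 1*29520) = (37121 + 2*I*√1262)/((130 + 32041) - 29520) = (37121 + 2*I*√1262)/(32171 - 29520) = (37121 + 2*I*√1262)/2651 = (37121 + 2*I*√1262)*(1/2651) = 37121/2651 + 2*I*√1262/2651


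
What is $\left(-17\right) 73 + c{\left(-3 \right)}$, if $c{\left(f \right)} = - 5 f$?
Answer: $-1226$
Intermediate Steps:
$\left(-17\right) 73 + c{\left(-3 \right)} = \left(-17\right) 73 - -15 = -1241 + 15 = -1226$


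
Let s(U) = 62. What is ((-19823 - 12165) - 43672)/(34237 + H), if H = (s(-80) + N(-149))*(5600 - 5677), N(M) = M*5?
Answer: -18915/21707 ≈ -0.87138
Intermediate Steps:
N(M) = 5*M
H = 52591 (H = (62 + 5*(-149))*(5600 - 5677) = (62 - 745)*(-77) = -683*(-77) = 52591)
((-19823 - 12165) - 43672)/(34237 + H) = ((-19823 - 12165) - 43672)/(34237 + 52591) = (-31988 - 43672)/86828 = -75660*1/86828 = -18915/21707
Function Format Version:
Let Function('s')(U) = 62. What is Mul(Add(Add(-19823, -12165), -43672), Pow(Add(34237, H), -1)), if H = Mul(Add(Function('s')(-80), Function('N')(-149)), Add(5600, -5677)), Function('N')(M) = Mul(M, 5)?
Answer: Rational(-18915, 21707) ≈ -0.87138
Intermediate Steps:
Function('N')(M) = Mul(5, M)
H = 52591 (H = Mul(Add(62, Mul(5, -149)), Add(5600, -5677)) = Mul(Add(62, -745), -77) = Mul(-683, -77) = 52591)
Mul(Add(Add(-19823, -12165), -43672), Pow(Add(34237, H), -1)) = Mul(Add(Add(-19823, -12165), -43672), Pow(Add(34237, 52591), -1)) = Mul(Add(-31988, -43672), Pow(86828, -1)) = Mul(-75660, Rational(1, 86828)) = Rational(-18915, 21707)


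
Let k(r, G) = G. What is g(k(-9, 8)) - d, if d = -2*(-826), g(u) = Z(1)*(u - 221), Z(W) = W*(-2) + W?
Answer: -1439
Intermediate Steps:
Z(W) = -W (Z(W) = -2*W + W = -W)
g(u) = 221 - u (g(u) = (-1*1)*(u - 221) = -(-221 + u) = 221 - u)
d = 1652
g(k(-9, 8)) - d = (221 - 1*8) - 1*1652 = (221 - 8) - 1652 = 213 - 1652 = -1439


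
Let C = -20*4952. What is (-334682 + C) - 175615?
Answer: -609337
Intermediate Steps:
C = -99040
(-334682 + C) - 175615 = (-334682 - 99040) - 175615 = -433722 - 175615 = -609337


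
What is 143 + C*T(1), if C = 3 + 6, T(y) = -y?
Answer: 134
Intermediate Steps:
C = 9
143 + C*T(1) = 143 + 9*(-1*1) = 143 + 9*(-1) = 143 - 9 = 134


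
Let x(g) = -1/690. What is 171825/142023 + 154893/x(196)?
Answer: -5059624706695/47341 ≈ -1.0688e+8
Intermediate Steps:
x(g) = -1/690 (x(g) = -1*1/690 = -1/690)
171825/142023 + 154893/x(196) = 171825/142023 + 154893/(-1/690) = 171825*(1/142023) + 154893*(-690) = 57275/47341 - 106876170 = -5059624706695/47341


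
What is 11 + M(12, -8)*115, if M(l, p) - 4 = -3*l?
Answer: -3669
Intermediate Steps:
M(l, p) = 4 - 3*l
11 + M(12, -8)*115 = 11 + (4 - 3*12)*115 = 11 + (4 - 36)*115 = 11 - 32*115 = 11 - 3680 = -3669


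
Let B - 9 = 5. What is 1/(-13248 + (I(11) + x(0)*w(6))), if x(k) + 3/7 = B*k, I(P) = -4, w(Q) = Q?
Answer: -7/92782 ≈ -7.5446e-5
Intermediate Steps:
B = 14 (B = 9 + 5 = 14)
x(k) = -3/7 + 14*k
1/(-13248 + (I(11) + x(0)*w(6))) = 1/(-13248 + (-4 + (-3/7 + 14*0)*6)) = 1/(-13248 + (-4 + (-3/7 + 0)*6)) = 1/(-13248 + (-4 - 3/7*6)) = 1/(-13248 + (-4 - 18/7)) = 1/(-13248 - 46/7) = 1/(-92782/7) = -7/92782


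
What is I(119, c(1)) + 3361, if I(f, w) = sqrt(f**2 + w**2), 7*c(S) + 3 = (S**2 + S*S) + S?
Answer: 3480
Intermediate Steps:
c(S) = -3/7 + S/7 + 2*S**2/7 (c(S) = -3/7 + ((S**2 + S*S) + S)/7 = -3/7 + ((S**2 + S**2) + S)/7 = -3/7 + (2*S**2 + S)/7 = -3/7 + (S + 2*S**2)/7 = -3/7 + (S/7 + 2*S**2/7) = -3/7 + S/7 + 2*S**2/7)
I(119, c(1)) + 3361 = sqrt(119**2 + (-3/7 + (1/7)*1 + (2/7)*1**2)**2) + 3361 = sqrt(14161 + (-3/7 + 1/7 + (2/7)*1)**2) + 3361 = sqrt(14161 + (-3/7 + 1/7 + 2/7)**2) + 3361 = sqrt(14161 + 0**2) + 3361 = sqrt(14161 + 0) + 3361 = sqrt(14161) + 3361 = 119 + 3361 = 3480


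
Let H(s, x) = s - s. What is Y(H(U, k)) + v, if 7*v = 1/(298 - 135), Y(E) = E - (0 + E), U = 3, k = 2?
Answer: 1/1141 ≈ 0.00087642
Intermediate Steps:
H(s, x) = 0
Y(E) = 0 (Y(E) = E - E = 0)
v = 1/1141 (v = 1/(7*(298 - 135)) = (⅐)/163 = (⅐)*(1/163) = 1/1141 ≈ 0.00087642)
Y(H(U, k)) + v = 0 + 1/1141 = 1/1141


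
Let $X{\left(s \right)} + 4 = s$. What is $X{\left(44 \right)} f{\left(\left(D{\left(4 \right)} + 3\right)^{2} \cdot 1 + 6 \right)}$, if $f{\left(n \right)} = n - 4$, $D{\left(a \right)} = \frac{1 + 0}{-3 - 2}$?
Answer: $\frac{1968}{5} \approx 393.6$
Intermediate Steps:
$D{\left(a \right)} = - \frac{1}{5}$ ($D{\left(a \right)} = 1 \frac{1}{-5} = 1 \left(- \frac{1}{5}\right) = - \frac{1}{5}$)
$X{\left(s \right)} = -4 + s$
$f{\left(n \right)} = -4 + n$
$X{\left(44 \right)} f{\left(\left(D{\left(4 \right)} + 3\right)^{2} \cdot 1 + 6 \right)} = \left(-4 + 44\right) \left(-4 + \left(\left(- \frac{1}{5} + 3\right)^{2} \cdot 1 + 6\right)\right) = 40 \left(-4 + \left(\left(\frac{14}{5}\right)^{2} \cdot 1 + 6\right)\right) = 40 \left(-4 + \left(\frac{196}{25} \cdot 1 + 6\right)\right) = 40 \left(-4 + \left(\frac{196}{25} + 6\right)\right) = 40 \left(-4 + \frac{346}{25}\right) = 40 \cdot \frac{246}{25} = \frac{1968}{5}$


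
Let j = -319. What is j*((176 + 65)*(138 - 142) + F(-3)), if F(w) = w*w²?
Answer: 316129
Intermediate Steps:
F(w) = w³
j*((176 + 65)*(138 - 142) + F(-3)) = -319*((176 + 65)*(138 - 142) + (-3)³) = -319*(241*(-4) - 27) = -319*(-964 - 27) = -319*(-991) = 316129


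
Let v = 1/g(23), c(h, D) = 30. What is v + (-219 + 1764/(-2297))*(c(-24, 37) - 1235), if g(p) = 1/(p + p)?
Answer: 608398097/2297 ≈ 2.6487e+5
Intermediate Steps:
g(p) = 1/(2*p)
v = 46 (v = 1/((½)/23) = 1/((½)*(1/23)) = 1/(1/46) = 46)
v + (-219 + 1764/(-2297))*(c(-24, 37) - 1235) = 46 + (-219 + 1764/(-2297))*(30 - 1235) = 46 + (-219 + 1764*(-1/2297))*(-1205) = 46 + (-219 - 1764/2297)*(-1205) = 46 - 504807/2297*(-1205) = 46 + 608292435/2297 = 608398097/2297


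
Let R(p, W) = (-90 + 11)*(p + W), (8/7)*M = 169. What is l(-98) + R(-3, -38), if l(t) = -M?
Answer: 24729/8 ≈ 3091.1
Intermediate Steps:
M = 1183/8 (M = (7/8)*169 = 1183/8 ≈ 147.88)
l(t) = -1183/8 (l(t) = -1*1183/8 = -1183/8)
R(p, W) = -79*W - 79*p (R(p, W) = -79*(W + p) = -79*W - 79*p)
l(-98) + R(-3, -38) = -1183/8 + (-79*(-38) - 79*(-3)) = -1183/8 + (3002 + 237) = -1183/8 + 3239 = 24729/8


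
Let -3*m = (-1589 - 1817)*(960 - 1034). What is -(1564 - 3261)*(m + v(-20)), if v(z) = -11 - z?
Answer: -427672849/3 ≈ -1.4256e+8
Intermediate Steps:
m = -252044/3 (m = -(-1589 - 1817)*(960 - 1034)/3 = -(-3406)*(-74)/3 = -1/3*252044 = -252044/3 ≈ -84015.)
-(1564 - 3261)*(m + v(-20)) = -(1564 - 3261)*(-252044/3 + (-11 - 1*(-20))) = -(-1697)*(-252044/3 + (-11 + 20)) = -(-1697)*(-252044/3 + 9) = -(-1697)*(-252017)/3 = -1*427672849/3 = -427672849/3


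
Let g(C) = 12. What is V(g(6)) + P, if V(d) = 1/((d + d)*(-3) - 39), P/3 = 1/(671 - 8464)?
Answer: -8126/865023 ≈ -0.0093940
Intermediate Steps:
P = -3/7793 (P = 3/(671 - 8464) = 3/(-7793) = 3*(-1/7793) = -3/7793 ≈ -0.00038496)
V(d) = 1/(-39 - 6*d) (V(d) = 1/((2*d)*(-3) - 39) = 1/(-6*d - 39) = 1/(-39 - 6*d))
V(g(6)) + P = -1/(39 + 6*12) - 3/7793 = -1/(39 + 72) - 3/7793 = -1/111 - 3/7793 = -8126/865023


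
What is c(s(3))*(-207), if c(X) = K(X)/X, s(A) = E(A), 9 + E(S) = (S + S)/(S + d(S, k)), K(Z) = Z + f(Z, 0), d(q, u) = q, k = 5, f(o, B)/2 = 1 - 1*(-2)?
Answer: -207/4 ≈ -51.750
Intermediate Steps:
f(o, B) = 6 (f(o, B) = 2*(1 - 1*(-2)) = 2*(1 + 2) = 2*3 = 6)
K(Z) = 6 + Z (K(Z) = Z + 6 = 6 + Z)
E(S) = -8 (E(S) = -9 + (S + S)/(S + S) = -9 + (2*S)/((2*S)) = -9 + (2*S)*(1/(2*S)) = -9 + 1 = -8)
s(A) = -8
c(X) = (6 + X)/X
c(s(3))*(-207) = ((6 - 8)/(-8))*(-207) = -⅛*(-2)*(-207) = (¼)*(-207) = -207/4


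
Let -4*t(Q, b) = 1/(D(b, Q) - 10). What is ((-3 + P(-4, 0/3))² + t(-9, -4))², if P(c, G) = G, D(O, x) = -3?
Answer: 219961/2704 ≈ 81.347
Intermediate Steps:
t(Q, b) = 1/52 (t(Q, b) = -1/(4*(-3 - 10)) = -¼/(-13) = -¼*(-1/13) = 1/52)
((-3 + P(-4, 0/3))² + t(-9, -4))² = ((-3 + 0/3)² + 1/52)² = ((-3 + 0*(⅓))² + 1/52)² = ((-3 + 0)² + 1/52)² = ((-3)² + 1/52)² = (9 + 1/52)² = (469/52)² = 219961/2704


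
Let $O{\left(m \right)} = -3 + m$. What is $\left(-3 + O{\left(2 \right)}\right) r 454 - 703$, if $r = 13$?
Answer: $-24311$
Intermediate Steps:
$\left(-3 + O{\left(2 \right)}\right) r 454 - 703 = \left(-3 + \left(-3 + 2\right)\right) 13 \cdot 454 - 703 = \left(-3 - 1\right) 13 \cdot 454 - 703 = \left(-4\right) 13 \cdot 454 - 703 = \left(-52\right) 454 - 703 = -23608 - 703 = -24311$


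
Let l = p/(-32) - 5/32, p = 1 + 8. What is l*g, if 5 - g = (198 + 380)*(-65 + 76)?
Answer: 44471/16 ≈ 2779.4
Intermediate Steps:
p = 9
l = -7/16 (l = 9/(-32) - 5/32 = 9*(-1/32) - 5*1/32 = -9/32 - 5/32 = -7/16 ≈ -0.43750)
g = -6353 (g = 5 - (198 + 380)*(-65 + 76) = 5 - 578*11 = 5 - 1*6358 = 5 - 6358 = -6353)
l*g = -7/16*(-6353) = 44471/16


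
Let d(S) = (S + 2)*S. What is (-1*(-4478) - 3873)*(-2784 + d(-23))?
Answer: -1392105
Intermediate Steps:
d(S) = S*(2 + S) (d(S) = (2 + S)*S = S*(2 + S))
(-1*(-4478) - 3873)*(-2784 + d(-23)) = (-1*(-4478) - 3873)*(-2784 - 23*(2 - 23)) = (4478 - 3873)*(-2784 - 23*(-21)) = 605*(-2784 + 483) = 605*(-2301) = -1392105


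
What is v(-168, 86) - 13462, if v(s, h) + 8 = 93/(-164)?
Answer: -2209173/164 ≈ -13471.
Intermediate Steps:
v(s, h) = -1405/164 (v(s, h) = -8 + 93/(-164) = -8 + 93*(-1/164) = -8 - 93/164 = -1405/164)
v(-168, 86) - 13462 = -1405/164 - 13462 = -2209173/164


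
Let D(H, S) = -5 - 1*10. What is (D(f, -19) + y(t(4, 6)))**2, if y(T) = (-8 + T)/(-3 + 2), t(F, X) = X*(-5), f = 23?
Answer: 529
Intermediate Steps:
t(F, X) = -5*X
D(H, S) = -15 (D(H, S) = -5 - 10 = -15)
y(T) = 8 - T (y(T) = (-8 + T)/(-1) = (-8 + T)*(-1) = 8 - T)
(D(f, -19) + y(t(4, 6)))**2 = (-15 + (8 - (-5)*6))**2 = (-15 + (8 - 1*(-30)))**2 = (-15 + (8 + 30))**2 = (-15 + 38)**2 = 23**2 = 529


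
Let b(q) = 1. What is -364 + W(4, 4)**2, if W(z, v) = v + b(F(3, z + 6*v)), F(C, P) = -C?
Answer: -339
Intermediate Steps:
W(z, v) = 1 + v (W(z, v) = v + 1 = 1 + v)
-364 + W(4, 4)**2 = -364 + (1 + 4)**2 = -364 + 5**2 = -364 + 25 = -339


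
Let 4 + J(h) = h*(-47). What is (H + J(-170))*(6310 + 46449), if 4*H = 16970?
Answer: 1290326863/2 ≈ 6.4516e+8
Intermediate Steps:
H = 8485/2 (H = (1/4)*16970 = 8485/2 ≈ 4242.5)
J(h) = -4 - 47*h (J(h) = -4 + h*(-47) = -4 - 47*h)
(H + J(-170))*(6310 + 46449) = (8485/2 + (-4 - 47*(-170)))*(6310 + 46449) = (8485/2 + (-4 + 7990))*52759 = (8485/2 + 7986)*52759 = (24457/2)*52759 = 1290326863/2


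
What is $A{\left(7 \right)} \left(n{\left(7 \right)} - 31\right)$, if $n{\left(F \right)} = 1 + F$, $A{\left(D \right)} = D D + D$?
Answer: $-1288$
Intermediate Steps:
$A{\left(D \right)} = D + D^{2}$ ($A{\left(D \right)} = D^{2} + D = D + D^{2}$)
$A{\left(7 \right)} \left(n{\left(7 \right)} - 31\right) = 7 \left(1 + 7\right) \left(\left(1 + 7\right) - 31\right) = 7 \cdot 8 \left(8 - 31\right) = 56 \left(-23\right) = -1288$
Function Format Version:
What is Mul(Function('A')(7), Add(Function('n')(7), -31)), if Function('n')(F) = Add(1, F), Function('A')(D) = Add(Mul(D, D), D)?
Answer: -1288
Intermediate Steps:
Function('A')(D) = Add(D, Pow(D, 2)) (Function('A')(D) = Add(Pow(D, 2), D) = Add(D, Pow(D, 2)))
Mul(Function('A')(7), Add(Function('n')(7), -31)) = Mul(Mul(7, Add(1, 7)), Add(Add(1, 7), -31)) = Mul(Mul(7, 8), Add(8, -31)) = Mul(56, -23) = -1288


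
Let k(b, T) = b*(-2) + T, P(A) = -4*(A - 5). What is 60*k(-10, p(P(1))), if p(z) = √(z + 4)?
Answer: 1200 + 120*√5 ≈ 1468.3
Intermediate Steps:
P(A) = 20 - 4*A (P(A) = -4*(-5 + A) = 20 - 4*A)
p(z) = √(4 + z)
k(b, T) = T - 2*b (k(b, T) = -2*b + T = T - 2*b)
60*k(-10, p(P(1))) = 60*(√(4 + (20 - 4*1)) - 2*(-10)) = 60*(√(4 + (20 - 4)) + 20) = 60*(√(4 + 16) + 20) = 60*(√20 + 20) = 60*(2*√5 + 20) = 60*(20 + 2*√5) = 1200 + 120*√5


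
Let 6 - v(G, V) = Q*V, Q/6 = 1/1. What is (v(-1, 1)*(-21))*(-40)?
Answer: 0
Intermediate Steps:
Q = 6 (Q = 6*(1/1) = 6*(1*1) = 6*1 = 6)
v(G, V) = 6 - 6*V
(v(-1, 1)*(-21))*(-40) = ((6 - 6*1)*(-21))*(-40) = ((6 - 6)*(-21))*(-40) = (0*(-21))*(-40) = 0*(-40) = 0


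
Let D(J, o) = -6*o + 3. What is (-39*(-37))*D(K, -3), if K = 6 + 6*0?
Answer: 30303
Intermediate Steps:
K = 6 (K = 6 + 0 = 6)
D(J, o) = 3 - 6*o
(-39*(-37))*D(K, -3) = (-39*(-37))*(3 - 6*(-3)) = 1443*(3 + 18) = 1443*21 = 30303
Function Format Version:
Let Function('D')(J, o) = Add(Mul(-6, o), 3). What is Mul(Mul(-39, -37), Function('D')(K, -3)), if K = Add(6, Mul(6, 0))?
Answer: 30303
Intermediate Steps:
K = 6 (K = Add(6, 0) = 6)
Function('D')(J, o) = Add(3, Mul(-6, o))
Mul(Mul(-39, -37), Function('D')(K, -3)) = Mul(Mul(-39, -37), Add(3, Mul(-6, -3))) = Mul(1443, Add(3, 18)) = Mul(1443, 21) = 30303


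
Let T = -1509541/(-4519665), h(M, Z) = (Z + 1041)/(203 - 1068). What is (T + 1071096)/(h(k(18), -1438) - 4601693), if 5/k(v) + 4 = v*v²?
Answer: -837492413941913/3598072808300784 ≈ -0.23276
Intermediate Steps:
k(v) = 5/(-4 + v³) (k(v) = 5/(-4 + v*v²) = 5/(-4 + v³))
h(M, Z) = -1041/865 - Z/865 (h(M, Z) = (1041 + Z)/(-865) = (1041 + Z)*(-1/865) = -1041/865 - Z/865)
T = 1509541/4519665 (T = -1509541*(-1/4519665) = 1509541/4519665 ≈ 0.33399)
(T + 1071096)/(h(k(18), -1438) - 4601693) = (1509541/4519665 + 1071096)/((-1041/865 - 1/865*(-1438)) - 4601693) = 4840996612381/(4519665*((-1041/865 + 1438/865) - 4601693)) = 4840996612381/(4519665*(397/865 - 4601693)) = 4840996612381/(4519665*(-3980464048/865)) = (4840996612381/4519665)*(-865/3980464048) = -837492413941913/3598072808300784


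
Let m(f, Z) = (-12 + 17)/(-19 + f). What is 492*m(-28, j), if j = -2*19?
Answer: -2460/47 ≈ -52.340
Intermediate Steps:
j = -38
m(f, Z) = 5/(-19 + f)
492*m(-28, j) = 492*(5/(-19 - 28)) = 492*(5/(-47)) = 492*(5*(-1/47)) = 492*(-5/47) = -2460/47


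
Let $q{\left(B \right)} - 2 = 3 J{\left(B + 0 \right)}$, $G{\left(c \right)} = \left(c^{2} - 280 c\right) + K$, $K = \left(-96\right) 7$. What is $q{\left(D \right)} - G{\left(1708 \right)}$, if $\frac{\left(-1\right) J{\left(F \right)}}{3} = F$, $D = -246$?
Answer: $-2436136$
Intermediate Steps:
$K = -672$
$J{\left(F \right)} = - 3 F$
$G{\left(c \right)} = -672 + c^{2} - 280 c$ ($G{\left(c \right)} = \left(c^{2} - 280 c\right) - 672 = -672 + c^{2} - 280 c$)
$q{\left(B \right)} = 2 - 9 B$ ($q{\left(B \right)} = 2 + 3 \left(- 3 \left(B + 0\right)\right) = 2 + 3 \left(- 3 B\right) = 2 - 9 B$)
$q{\left(D \right)} - G{\left(1708 \right)} = \left(2 - -2214\right) - \left(-672 + 1708^{2} - 478240\right) = \left(2 + 2214\right) - \left(-672 + 2917264 - 478240\right) = 2216 - 2438352 = -2436136$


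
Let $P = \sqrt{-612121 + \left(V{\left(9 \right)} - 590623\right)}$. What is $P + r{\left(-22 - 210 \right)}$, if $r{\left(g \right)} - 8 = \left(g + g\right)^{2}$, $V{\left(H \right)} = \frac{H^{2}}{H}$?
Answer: $215304 + i \sqrt{1202735} \approx 2.153 \cdot 10^{5} + 1096.7 i$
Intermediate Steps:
$V{\left(H \right)} = H$
$r{\left(g \right)} = 8 + 4 g^{2}$ ($r{\left(g \right)} = 8 + \left(g + g\right)^{2} = 8 + \left(2 g\right)^{2} = 8 + 4 g^{2}$)
$P = i \sqrt{1202735}$ ($P = \sqrt{-612121 + \left(9 - 590623\right)} = \sqrt{-612121 - 590614} = \sqrt{-1202735} = i \sqrt{1202735} \approx 1096.7 i$)
$P + r{\left(-22 - 210 \right)} = i \sqrt{1202735} + \left(8 + 4 \left(-22 - 210\right)^{2}\right) = i \sqrt{1202735} + \left(8 + 4 \left(-232\right)^{2}\right) = i \sqrt{1202735} + \left(8 + 4 \cdot 53824\right) = i \sqrt{1202735} + \left(8 + 215296\right) = i \sqrt{1202735} + 215304 = 215304 + i \sqrt{1202735}$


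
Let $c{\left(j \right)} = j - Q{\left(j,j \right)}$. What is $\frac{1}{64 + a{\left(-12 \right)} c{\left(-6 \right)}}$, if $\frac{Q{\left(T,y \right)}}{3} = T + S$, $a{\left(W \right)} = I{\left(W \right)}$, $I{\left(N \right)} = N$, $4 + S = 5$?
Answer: $- \frac{1}{44} \approx -0.022727$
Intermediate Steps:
$S = 1$ ($S = -4 + 5 = 1$)
$a{\left(W \right)} = W$
$Q{\left(T,y \right)} = 3 + 3 T$ ($Q{\left(T,y \right)} = 3 \left(T + 1\right) = 3 \left(1 + T\right) = 3 + 3 T$)
$c{\left(j \right)} = -3 - 2 j$ ($c{\left(j \right)} = j - \left(3 + 3 j\right) = -3 - 2 j$)
$\frac{1}{64 + a{\left(-12 \right)} c{\left(-6 \right)}} = \frac{1}{64 - 12 \left(-3 - -12\right)} = \frac{1}{64 - 12 \left(-3 + 12\right)} = \frac{1}{64 - 108} = \frac{1}{-44} = - \frac{1}{44}$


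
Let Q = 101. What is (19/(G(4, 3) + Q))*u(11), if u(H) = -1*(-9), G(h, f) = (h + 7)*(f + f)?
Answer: 171/167 ≈ 1.0240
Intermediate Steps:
G(h, f) = 2*f*(7 + h) (G(h, f) = (7 + h)*(2*f) = 2*f*(7 + h))
u(H) = 9
(19/(G(4, 3) + Q))*u(11) = (19/(2*3*(7 + 4) + 101))*9 = (19/(2*3*11 + 101))*9 = (19/(66 + 101))*9 = (19/167)*9 = 171/167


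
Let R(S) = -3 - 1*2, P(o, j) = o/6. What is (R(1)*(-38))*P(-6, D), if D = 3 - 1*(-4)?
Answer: -190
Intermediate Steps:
D = 7 (D = 3 + 4 = 7)
P(o, j) = o/6 (P(o, j) = o*(1/6) = o/6)
R(S) = -5 (R(S) = -3 - 2 = -5)
(R(1)*(-38))*P(-6, D) = (-5*(-38))*((1/6)*(-6)) = 190*(-1) = -190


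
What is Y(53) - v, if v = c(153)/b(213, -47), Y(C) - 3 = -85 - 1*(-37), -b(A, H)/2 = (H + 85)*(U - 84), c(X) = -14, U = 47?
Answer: -63263/1406 ≈ -44.995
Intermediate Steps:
b(A, H) = 6290 + 74*H (b(A, H) = -2*(H + 85)*(47 - 84) = -2*(85 + H)*(-37) = -2*(-3145 - 37*H) = 6290 + 74*H)
Y(C) = -45 (Y(C) = 3 + (-85 - 1*(-37)) = 3 + (-85 + 37) = 3 - 48 = -45)
v = -7/1406 (v = -14/(6290 + 74*(-47)) = -14/(6290 - 3478) = -14/2812 = -14*1/2812 = -7/1406 ≈ -0.0049787)
Y(53) - v = -45 - 1*(-7/1406) = -45 + 7/1406 = -63263/1406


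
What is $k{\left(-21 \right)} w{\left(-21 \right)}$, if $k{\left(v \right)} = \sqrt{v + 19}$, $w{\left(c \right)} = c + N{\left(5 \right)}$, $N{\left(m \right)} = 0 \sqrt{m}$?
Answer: $- 21 i \sqrt{2} \approx - 29.698 i$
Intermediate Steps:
$N{\left(m \right)} = 0$
$w{\left(c \right)} = c$ ($w{\left(c \right)} = c + 0 = c$)
$k{\left(v \right)} = \sqrt{19 + v}$
$k{\left(-21 \right)} w{\left(-21 \right)} = \sqrt{19 - 21} \left(-21\right) = \sqrt{-2} \left(-21\right) = i \sqrt{2} \left(-21\right) = - 21 i \sqrt{2}$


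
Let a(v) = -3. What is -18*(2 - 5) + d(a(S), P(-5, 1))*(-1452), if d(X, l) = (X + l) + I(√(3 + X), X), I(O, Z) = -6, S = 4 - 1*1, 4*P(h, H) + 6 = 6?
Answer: 13122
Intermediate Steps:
P(h, H) = 0 (P(h, H) = -3/2 + (¼)*6 = -3/2 + 3/2 = 0)
S = 3 (S = 4 - 1 = 3)
d(X, l) = -6 + X + l (d(X, l) = (X + l) - 6 = -6 + X + l)
-18*(2 - 5) + d(a(S), P(-5, 1))*(-1452) = -18*(2 - 5) + (-6 - 3 + 0)*(-1452) = -18*(-3) - 9*(-1452) = 54 + 13068 = 13122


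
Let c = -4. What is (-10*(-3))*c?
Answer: -120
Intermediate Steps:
(-10*(-3))*c = -10*(-3)*(-4) = 30*(-4) = -120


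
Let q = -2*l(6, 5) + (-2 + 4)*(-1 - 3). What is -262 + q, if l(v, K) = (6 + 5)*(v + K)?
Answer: -512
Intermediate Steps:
l(v, K) = 11*K + 11*v (l(v, K) = 11*(K + v) = 11*K + 11*v)
q = -250 (q = -2*(11*5 + 11*6) + (-2 + 4)*(-1 - 3) = -2*(55 + 66) + 2*(-4) = -2*121 - 8 = -242 - 8 = -250)
-262 + q = -262 - 250 = -512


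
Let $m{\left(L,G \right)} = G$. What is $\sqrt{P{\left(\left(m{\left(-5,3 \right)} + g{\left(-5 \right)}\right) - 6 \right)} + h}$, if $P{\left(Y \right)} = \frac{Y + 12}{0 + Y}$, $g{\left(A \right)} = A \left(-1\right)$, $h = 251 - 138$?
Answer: $2 \sqrt{30} \approx 10.954$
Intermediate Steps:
$h = 113$
$g{\left(A \right)} = - A$
$P{\left(Y \right)} = \frac{12 + Y}{Y}$
$\sqrt{P{\left(\left(m{\left(-5,3 \right)} + g{\left(-5 \right)}\right) - 6 \right)} + h} = \sqrt{\frac{12 + \left(\left(3 - -5\right) - 6\right)}{\left(3 - -5\right) - 6} + 113} = \sqrt{\frac{12 + \left(\left(3 + 5\right) - 6\right)}{\left(3 + 5\right) - 6} + 113} = \sqrt{\frac{12 + \left(8 - 6\right)}{8 - 6} + 113} = \sqrt{\frac{12 + 2}{2} + 113} = \sqrt{\frac{1}{2} \cdot 14 + 113} = \sqrt{7 + 113} = \sqrt{120} = 2 \sqrt{30}$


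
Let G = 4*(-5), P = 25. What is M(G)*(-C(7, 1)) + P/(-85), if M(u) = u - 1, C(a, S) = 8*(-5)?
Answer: -14285/17 ≈ -840.29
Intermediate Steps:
C(a, S) = -40
G = -20
M(u) = -1 + u
M(G)*(-C(7, 1)) + P/(-85) = (-1 - 20)*(-1*(-40)) + 25/(-85) = -21*40 + 25*(-1/85) = -840 - 5/17 = -14285/17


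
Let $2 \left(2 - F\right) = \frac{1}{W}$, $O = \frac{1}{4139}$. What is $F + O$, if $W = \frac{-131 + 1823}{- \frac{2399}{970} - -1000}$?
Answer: $\frac{23170751381}{13586184720} \approx 1.7055$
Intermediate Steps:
$W = \frac{1641240}{967601}$ ($W = \frac{1692}{\left(-2399\right) \frac{1}{970} + 1000} = \frac{1692}{- \frac{2399}{970} + 1000} = \frac{1692}{\frac{967601}{970}} = 1692 \cdot \frac{970}{967601} = \frac{1641240}{967601} \approx 1.6962$)
$O = \frac{1}{4139} \approx 0.0002416$
$F = \frac{5597359}{3282480}$ ($F = 2 - \frac{1}{2 \cdot \frac{1641240}{967601}} = 2 - \frac{967601}{3282480} = \frac{5597359}{3282480} \approx 1.7052$)
$F + O = \frac{5597359}{3282480} + \frac{1}{4139} = \frac{23170751381}{13586184720}$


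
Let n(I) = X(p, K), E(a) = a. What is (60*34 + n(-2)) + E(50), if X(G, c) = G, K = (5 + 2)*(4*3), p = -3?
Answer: 2087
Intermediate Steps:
K = 84 (K = 7*12 = 84)
n(I) = -3
(60*34 + n(-2)) + E(50) = (60*34 - 3) + 50 = (2040 - 3) + 50 = 2037 + 50 = 2087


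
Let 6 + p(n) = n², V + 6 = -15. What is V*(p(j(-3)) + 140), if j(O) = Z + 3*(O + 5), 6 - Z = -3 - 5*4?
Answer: -28539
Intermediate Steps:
Z = 29 (Z = 6 - (-3 - 5*4) = 6 - (-3 - 20) = 6 - 1*(-23) = 6 + 23 = 29)
V = -21 (V = -6 - 15 = -21)
j(O) = 44 + 3*O (j(O) = 29 + 3*(O + 5) = 29 + 3*(5 + O) = 29 + (15 + 3*O) = 44 + 3*O)
p(n) = -6 + n²
V*(p(j(-3)) + 140) = -21*((-6 + (44 + 3*(-3))²) + 140) = -21*((-6 + (44 - 9)²) + 140) = -21*((-6 + 35²) + 140) = -21*((-6 + 1225) + 140) = -21*(1219 + 140) = -21*1359 = -28539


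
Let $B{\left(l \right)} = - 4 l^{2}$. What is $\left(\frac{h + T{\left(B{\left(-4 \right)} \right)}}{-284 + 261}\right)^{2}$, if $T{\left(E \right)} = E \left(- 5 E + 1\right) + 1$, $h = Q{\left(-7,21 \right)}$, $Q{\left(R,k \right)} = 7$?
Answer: $\frac{421727296}{529} \approx 7.9722 \cdot 10^{5}$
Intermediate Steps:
$h = 7$
$T{\left(E \right)} = 1 + E \left(1 - 5 E\right)$ ($T{\left(E \right)} = E \left(1 - 5 E\right) + 1 = 1 + E \left(1 - 5 E\right)$)
$\left(\frac{h + T{\left(B{\left(-4 \right)} \right)}}{-284 + 261}\right)^{2} = \left(\frac{7 - \left(-1 + 64 + 20480\right)}{-284 + 261}\right)^{2} = \left(\frac{7 - \left(63 + 20480\right)}{-23}\right)^{2} = \left(\left(7 - \left(63 + 20480\right)\right) \left(- \frac{1}{23}\right)\right)^{2} = \left(\left(7 - 20543\right) \left(- \frac{1}{23}\right)\right)^{2} = \left(\left(-20536\right) \left(- \frac{1}{23}\right)\right)^{2} = \left(\frac{20536}{23}\right)^{2} = \frac{421727296}{529}$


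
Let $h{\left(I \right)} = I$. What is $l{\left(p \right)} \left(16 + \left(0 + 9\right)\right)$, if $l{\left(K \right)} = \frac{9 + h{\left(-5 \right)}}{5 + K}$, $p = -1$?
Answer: $25$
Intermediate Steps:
$l{\left(K \right)} = \frac{4}{5 + K}$ ($l{\left(K \right)} = \frac{9 - 5}{5 + K} = \frac{4}{5 + K}$)
$l{\left(p \right)} \left(16 + \left(0 + 9\right)\right) = \frac{4}{5 - 1} \left(16 + \left(0 + 9\right)\right) = \frac{4}{4} \left(16 + 9\right) = 4 \cdot \frac{1}{4} \cdot 25 = 1 \cdot 25 = 25$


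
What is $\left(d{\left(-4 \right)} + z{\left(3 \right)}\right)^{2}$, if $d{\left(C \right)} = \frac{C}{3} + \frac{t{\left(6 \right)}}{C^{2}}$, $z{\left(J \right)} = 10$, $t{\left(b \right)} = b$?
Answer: $\frac{47089}{576} \approx 81.752$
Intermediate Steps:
$d{\left(C \right)} = \frac{6}{C^{2}} + \frac{C}{3}$ ($d{\left(C \right)} = \frac{C}{3} + \frac{6}{C^{2}} = \frac{6}{C^{2}} + \frac{C}{3}$)
$\left(d{\left(-4 \right)} + z{\left(3 \right)}\right)^{2} = \left(\left(\frac{6}{16} + \frac{1}{3} \left(-4\right)\right) + 10\right)^{2} = \left(\left(6 \cdot \frac{1}{16} - \frac{4}{3}\right) + 10\right)^{2} = \left(\left(\frac{3}{8} - \frac{4}{3}\right) + 10\right)^{2} = \left(- \frac{23}{24} + 10\right)^{2} = \left(\frac{217}{24}\right)^{2} = \frac{47089}{576}$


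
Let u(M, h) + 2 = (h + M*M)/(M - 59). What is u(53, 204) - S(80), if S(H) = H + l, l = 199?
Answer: -4699/6 ≈ -783.17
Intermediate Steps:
S(H) = 199 + H (S(H) = H + 199 = 199 + H)
u(M, h) = -2 + (h + M²)/(-59 + M) (u(M, h) = -2 + (h + M*M)/(M - 59) = -2 + (h + M²)/(-59 + M))
u(53, 204) - S(80) = (118 + 204 + 53² - 2*53)/(-59 + 53) - (199 + 80) = (118 + 204 + 2809 - 106)/(-6) - 1*279 = -⅙*3025 - 279 = -3025/6 - 279 = -4699/6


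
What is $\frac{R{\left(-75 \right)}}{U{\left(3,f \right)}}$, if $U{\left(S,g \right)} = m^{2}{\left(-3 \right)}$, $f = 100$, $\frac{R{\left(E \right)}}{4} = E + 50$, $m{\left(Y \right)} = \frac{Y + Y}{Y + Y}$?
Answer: $-100$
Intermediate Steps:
$m{\left(Y \right)} = 1$ ($m{\left(Y \right)} = \frac{2 Y}{2 Y} = 2 Y \frac{1}{2 Y} = 1$)
$R{\left(E \right)} = 200 + 4 E$ ($R{\left(E \right)} = 4 \left(E + 50\right) = 4 \left(50 + E\right) = 200 + 4 E$)
$U{\left(S,g \right)} = 1$ ($U{\left(S,g \right)} = 1^{2} = 1$)
$\frac{R{\left(-75 \right)}}{U{\left(3,f \right)}} = \frac{200 + 4 \left(-75\right)}{1} = \left(200 - 300\right) 1 = \left(-100\right) 1 = -100$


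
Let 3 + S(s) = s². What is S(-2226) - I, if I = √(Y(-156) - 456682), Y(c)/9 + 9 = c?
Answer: 4955073 - I*√458167 ≈ 4.9551e+6 - 676.88*I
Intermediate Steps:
Y(c) = -81 + 9*c
S(s) = -3 + s²
I = I*√458167 (I = √((-81 + 9*(-156)) - 456682) = √((-81 - 1404) - 456682) = √(-1485 - 456682) = √(-458167) = I*√458167 ≈ 676.88*I)
S(-2226) - I = (-3 + (-2226)²) - I*√458167 = (-3 + 4955076) - I*√458167 = 4955073 - I*√458167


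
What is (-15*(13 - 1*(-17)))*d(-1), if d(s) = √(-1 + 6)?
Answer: -450*√5 ≈ -1006.2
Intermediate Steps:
d(s) = √5
(-15*(13 - 1*(-17)))*d(-1) = (-15*(13 - 1*(-17)))*√5 = (-15*(13 + 17))*√5 = (-15*30)*√5 = -450*√5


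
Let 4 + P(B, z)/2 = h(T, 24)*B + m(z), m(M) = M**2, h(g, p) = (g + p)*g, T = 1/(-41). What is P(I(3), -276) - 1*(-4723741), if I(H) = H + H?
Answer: 8196687089/1681 ≈ 4.8761e+6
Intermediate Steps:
I(H) = 2*H
T = -1/41 ≈ -0.024390
h(g, p) = g*(g + p)
P(B, z) = -8 + 2*z**2 - 1966*B/1681 (P(B, z) = -8 + 2*((-(-1/41 + 24)/41)*B + z**2) = -8 + 2*((-1/41*983/41)*B + z**2) = -8 + 2*(-983*B/1681 + z**2) = -8 + 2*(z**2 - 983*B/1681) = -8 + (2*z**2 - 1966*B/1681) = -8 + 2*z**2 - 1966*B/1681)
P(I(3), -276) - 1*(-4723741) = (-8 + 2*(-276)**2 - 3932*3/1681) - 1*(-4723741) = (-8 + 2*76176 - 1966/1681*6) + 4723741 = (-8 + 152352 - 11796/1681) + 4723741 = 256078468/1681 + 4723741 = 8196687089/1681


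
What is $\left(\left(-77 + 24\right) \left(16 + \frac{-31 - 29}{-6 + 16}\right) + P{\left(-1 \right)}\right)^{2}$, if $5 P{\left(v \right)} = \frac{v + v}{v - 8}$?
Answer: $\frac{568727104}{2025} \approx 2.8085 \cdot 10^{5}$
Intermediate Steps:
$P{\left(v \right)} = \frac{2 v}{5 \left(-8 + v\right)}$ ($P{\left(v \right)} = \frac{\left(v + v\right) \frac{1}{v - 8}}{5} = \frac{2 v \frac{1}{-8 + v}}{5} = \frac{2 v}{5 \left(-8 + v\right)}$)
$\left(\left(-77 + 24\right) \left(16 + \frac{-31 - 29}{-6 + 16}\right) + P{\left(-1 \right)}\right)^{2} = \left(\left(-77 + 24\right) \left(16 + \frac{-31 - 29}{-6 + 16}\right) + \frac{2}{5} \left(-1\right) \frac{1}{-8 - 1}\right)^{2} = \left(- 53 \left(16 - \frac{60}{10}\right) + \frac{2}{5} \left(-1\right) \frac{1}{-9}\right)^{2} = \left(- 53 \left(16 - 6\right) + \frac{2}{5} \left(-1\right) \left(- \frac{1}{9}\right)\right)^{2} = \left(- 53 \left(16 - 6\right) + \frac{2}{45}\right)^{2} = \left(\left(-53\right) 10 + \frac{2}{45}\right)^{2} = \left(-530 + \frac{2}{45}\right)^{2} = \left(- \frac{23848}{45}\right)^{2} = \frac{568727104}{2025}$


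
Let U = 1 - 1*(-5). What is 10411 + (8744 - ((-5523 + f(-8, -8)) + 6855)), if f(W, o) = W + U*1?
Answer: 17825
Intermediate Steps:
U = 6 (U = 1 + 5 = 6)
f(W, o) = 6 + W (f(W, o) = W + 6*1 = W + 6 = 6 + W)
10411 + (8744 - ((-5523 + f(-8, -8)) + 6855)) = 10411 + (8744 - ((-5523 + (6 - 8)) + 6855)) = 10411 + (8744 - ((-5523 - 2) + 6855)) = 10411 + (8744 - (-5525 + 6855)) = 10411 + (8744 - 1*1330) = 10411 + (8744 - 1330) = 10411 + 7414 = 17825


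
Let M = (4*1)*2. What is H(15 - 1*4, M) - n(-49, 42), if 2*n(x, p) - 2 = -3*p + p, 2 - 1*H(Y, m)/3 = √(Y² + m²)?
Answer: 47 - 3*√185 ≈ 6.1956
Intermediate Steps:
M = 8 (M = 4*2 = 8)
H(Y, m) = 6 - 3*√(Y² + m²)
n(x, p) = 1 - p (n(x, p) = 1 + (-3*p + p)/2 = 1 + (-2*p)/2 = 1 - p)
H(15 - 1*4, M) - n(-49, 42) = (6 - 3*√((15 - 1*4)² + 8²)) - (1 - 1*42) = (6 - 3*√((15 - 4)² + 64)) - (1 - 42) = (6 - 3*√(11² + 64)) - 1*(-41) = (6 - 3*√(121 + 64)) + 41 = (6 - 3*√185) + 41 = 47 - 3*√185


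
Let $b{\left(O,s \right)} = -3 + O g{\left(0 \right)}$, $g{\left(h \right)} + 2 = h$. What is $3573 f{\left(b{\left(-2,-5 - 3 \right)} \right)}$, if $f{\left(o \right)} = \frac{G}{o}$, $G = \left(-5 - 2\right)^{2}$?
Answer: $175077$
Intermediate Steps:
$G = 49$ ($G = \left(-7\right)^{2} = 49$)
$g{\left(h \right)} = -2 + h$
$b{\left(O,s \right)} = -3 - 2 O$ ($b{\left(O,s \right)} = -3 + O \left(-2 + 0\right) = -3 + O \left(-2\right) = -3 - 2 O$)
$f{\left(o \right)} = \frac{49}{o}$
$3573 f{\left(b{\left(-2,-5 - 3 \right)} \right)} = 3573 \frac{49}{-3 - -4} = 3573 \frac{49}{-3 + 4} = 3573 \cdot \frac{49}{1} = 3573 \cdot 49 \cdot 1 = 3573 \cdot 49 = 175077$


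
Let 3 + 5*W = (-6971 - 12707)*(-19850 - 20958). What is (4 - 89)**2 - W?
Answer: -802983696/5 ≈ -1.6060e+8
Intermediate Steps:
W = 803019821/5 (W = -3/5 + ((-6971 - 12707)*(-19850 - 20958))/5 = -3/5 + (-19678*(-40808))/5 = -3/5 + (1/5)*803019824 = -3/5 + 803019824/5 = 803019821/5 ≈ 1.6060e+8)
(4 - 89)**2 - W = (4 - 89)**2 - 1*803019821/5 = (-85)**2 - 803019821/5 = 7225 - 803019821/5 = -802983696/5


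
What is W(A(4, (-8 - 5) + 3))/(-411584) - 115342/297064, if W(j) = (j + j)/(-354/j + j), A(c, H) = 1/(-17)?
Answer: -303544828549307/781781492944480 ≈ -0.38827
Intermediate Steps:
A(c, H) = -1/17
W(j) = 2*j/(j - 354/j) (W(j) = (2*j)/(j - 354/j) = 2*j/(j - 354/j))
W(A(4, (-8 - 5) + 3))/(-411584) - 115342/297064 = (2*(-1/17)**2/(-354 + (-1/17)**2))/(-411584) - 115342/297064 = (2*(1/289)/(-354 + 1/289))*(-1/411584) - 115342*1/297064 = (2*(1/289)/(-102305/289))*(-1/411584) - 57671/148532 = (2*(1/289)*(-289/102305))*(-1/411584) - 57671/148532 = -2/102305*(-1/411584) - 57671/148532 = 1/21053550560 - 57671/148532 = -303544828549307/781781492944480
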